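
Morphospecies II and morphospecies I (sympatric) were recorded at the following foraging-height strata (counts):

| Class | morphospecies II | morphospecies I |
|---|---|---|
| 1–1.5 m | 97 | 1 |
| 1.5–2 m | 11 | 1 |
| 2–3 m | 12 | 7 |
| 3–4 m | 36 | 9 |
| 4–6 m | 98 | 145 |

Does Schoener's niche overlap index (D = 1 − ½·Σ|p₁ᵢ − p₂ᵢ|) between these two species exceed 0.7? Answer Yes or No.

Proportions for morphospecies II (n=254): 97/254=0.3819, 11/254=0.0433, 12/254=0.0472, 36/254=0.1417, 98/254=0.3858
Proportions for morphospecies I (n=163): 1/163=0.0061, 1/163=0.0061, 7/163=0.0429, 9/163=0.0552, 145/163=0.8896
Σ|p₁ᵢ − p₂ᵢ| = 0.3758 + 0.0372 + 0.0043 + 0.0865 + 0.5038 = 1.0076
D = 1 − ½ × 1.0076 = 1 − 0.50380 = 0.49620
D = 0.49620 < 0.7 → No.

No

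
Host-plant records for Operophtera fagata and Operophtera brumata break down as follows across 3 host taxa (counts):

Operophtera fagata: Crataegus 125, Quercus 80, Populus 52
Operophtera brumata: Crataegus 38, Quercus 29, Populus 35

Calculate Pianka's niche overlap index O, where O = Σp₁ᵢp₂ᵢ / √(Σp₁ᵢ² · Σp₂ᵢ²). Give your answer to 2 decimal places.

0.95

Proportions for Operophtera fagata (n=257): 125/257=0.4864, 80/257=0.3113, 52/257=0.2023
Proportions for Operophtera brumata (n=102): 38/102=0.3725, 29/102=0.2843, 35/102=0.3431
Σ p₁ᵢp₂ᵢ = 0.181184 + 0.088503 + 0.069409 = 0.339096
Σp_1ᵢ² = 0.4864² + 0.3113² + 0.2023² = 0.236585 + 0.096908 + 0.040925 = 0.374418
Σp_2ᵢ² = 0.3725² + 0.2843² + 0.3431² = 0.138756 + 0.080826 + 0.117718 = 0.337300
O = 0.339096 / √(0.374418 × 0.337300) = 0.339096 / 0.3553747 = 0.9542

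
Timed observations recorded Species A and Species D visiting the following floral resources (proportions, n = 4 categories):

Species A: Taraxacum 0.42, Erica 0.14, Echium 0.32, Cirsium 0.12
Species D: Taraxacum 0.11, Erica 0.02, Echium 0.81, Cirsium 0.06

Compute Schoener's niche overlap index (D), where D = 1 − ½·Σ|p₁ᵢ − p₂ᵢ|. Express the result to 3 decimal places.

0.510

Σ|p₁ᵢ − p₂ᵢ| = 0.31 + 0.12 + 0.49 + 0.06 = 0.98
D = 1 − ½ × 0.98 = 1 − 0.490 = 0.51000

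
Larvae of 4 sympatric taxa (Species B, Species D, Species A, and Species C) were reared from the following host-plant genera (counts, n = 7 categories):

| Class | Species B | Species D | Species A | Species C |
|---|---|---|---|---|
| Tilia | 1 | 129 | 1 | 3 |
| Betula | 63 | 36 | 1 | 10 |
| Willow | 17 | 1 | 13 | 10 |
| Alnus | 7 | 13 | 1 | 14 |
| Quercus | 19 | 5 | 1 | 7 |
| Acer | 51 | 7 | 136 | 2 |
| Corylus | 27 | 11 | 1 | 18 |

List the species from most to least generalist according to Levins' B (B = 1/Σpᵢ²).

Species C > Species B > Species D > Species A

Proportions for Species B (n=185): 1/185=0.0054, 63/185=0.3405, 17/185=0.0919, 7/185=0.0378, 19/185=0.1027, 51/185=0.2757, 27/185=0.1459
Proportions for Species D (n=202): 129/202=0.6386, 36/202=0.1782, 1/202=0.0050, 13/202=0.0644, 5/202=0.0248, 7/202=0.0347, 11/202=0.0545
Proportions for Species A (n=154): 1/154=0.0065, 1/154=0.0065, 13/154=0.0844, 1/154=0.0065, 1/154=0.0065, 136/154=0.8831, 1/154=0.0065
Proportions for Species C (n=64): 3/64=0.0469, 10/64=0.1563, 10/64=0.1563, 14/64=0.2188, 7/64=0.1094, 2/64=0.0313, 18/64=0.2813
Σp_Bᵢ² = 0.0054² + 0.3405² + 0.0919² + 0.0378² + 0.1027² + 0.2757² + 0.1459² = 0.000029 + 0.115940 + 0.008446 + 0.001429 + 0.010547 + 0.076010 + 0.021287 = 0.233688
B_B = 1 / 0.233688 = 4.2792
Σp_Dᵢ² = 0.6386² + 0.1782² + 0.0050² + 0.0644² + 0.0248² + 0.0347² + 0.0545² = 0.407810 + 0.031755 + 0.000025 + 0.004147 + 0.000615 + 0.001204 + 0.002970 = 0.448526
B_D = 1 / 0.448526 = 2.2295
Σp_Aᵢ² = 0.0065² + 0.0065² + 0.0844² + 0.0065² + 0.0065² + 0.8831² + 0.0065² = 0.000042 + 0.000042 + 0.007123 + 0.000042 + 0.000042 + 0.779866 + 0.000042 = 0.787199
B_A = 1 / 0.787199 = 1.2703
Σp_Cᵢ² = 0.0469² + 0.1563² + 0.1563² + 0.2188² + 0.1094² + 0.0313² + 0.2813² = 0.002200 + 0.024430 + 0.024430 + 0.047873 + 0.011968 + 0.000980 + 0.079130 = 0.191011
B_C = 1 / 0.191011 = 5.2353
Ranking by B (broadest → narrowest): Species C (5.24) > Species B (4.28) > Species D (2.23) > Species A (1.27)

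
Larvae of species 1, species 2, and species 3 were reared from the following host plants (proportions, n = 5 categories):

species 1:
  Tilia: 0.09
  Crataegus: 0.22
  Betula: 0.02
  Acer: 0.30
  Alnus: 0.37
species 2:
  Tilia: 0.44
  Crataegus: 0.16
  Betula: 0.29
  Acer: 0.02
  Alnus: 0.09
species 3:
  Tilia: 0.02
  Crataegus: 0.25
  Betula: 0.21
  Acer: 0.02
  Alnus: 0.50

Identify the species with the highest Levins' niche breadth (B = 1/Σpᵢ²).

Σp_1ᵢ² = 0.09² + 0.22² + 0.02² + 0.30² + 0.37² = 0.0081 + 0.0484 + 0.0004 + 0.0900 + 0.1369 = 0.2838
B_1 = 1 / 0.2838 = 3.5236
Σp_2ᵢ² = 0.44² + 0.16² + 0.29² + 0.02² + 0.09² = 0.1936 + 0.0256 + 0.0841 + 0.0004 + 0.0081 = 0.3118
B_2 = 1 / 0.3118 = 3.2072
Σp_3ᵢ² = 0.02² + 0.25² + 0.21² + 0.02² + 0.50² = 0.0004 + 0.0625 + 0.0441 + 0.0004 + 0.2500 = 0.3574
B_3 = 1 / 0.3574 = 2.7980
Highest B → broadest niche (most generalist): species 1 (B = 3.52).

species 1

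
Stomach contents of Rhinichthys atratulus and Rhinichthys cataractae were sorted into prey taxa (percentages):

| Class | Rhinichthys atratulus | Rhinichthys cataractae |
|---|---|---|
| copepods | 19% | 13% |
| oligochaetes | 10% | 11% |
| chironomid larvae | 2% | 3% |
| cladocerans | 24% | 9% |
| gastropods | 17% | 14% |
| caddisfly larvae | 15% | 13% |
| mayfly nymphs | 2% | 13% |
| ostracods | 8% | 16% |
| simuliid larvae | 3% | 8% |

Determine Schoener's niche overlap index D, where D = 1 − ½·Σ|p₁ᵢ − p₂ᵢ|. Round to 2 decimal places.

Convert percentages to proportions (divide by 100).
Σ|p₁ᵢ − p₂ᵢ| = 0.06 + 0.01 + 0.01 + 0.15 + 0.03 + 0.02 + 0.11 + 0.08 + 0.05 = 0.52
D = 1 − ½ × 0.52 = 1 − 0.260 = 0.7400

0.74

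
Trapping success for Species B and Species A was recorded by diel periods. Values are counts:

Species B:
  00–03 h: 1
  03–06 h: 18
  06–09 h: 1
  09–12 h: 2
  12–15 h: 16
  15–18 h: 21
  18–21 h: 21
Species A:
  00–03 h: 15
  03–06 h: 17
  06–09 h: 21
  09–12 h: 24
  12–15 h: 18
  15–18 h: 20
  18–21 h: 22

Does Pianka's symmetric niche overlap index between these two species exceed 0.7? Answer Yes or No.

Yes

Proportions for Species B (n=80): 1/80=0.0125, 18/80=0.2250, 1/80=0.0125, 2/80=0.0250, 16/80=0.2000, 21/80=0.2625, 21/80=0.2625
Proportions for Species A (n=137): 15/137=0.1095, 17/137=0.1241, 21/137=0.1533, 24/137=0.1752, 18/137=0.1314, 20/137=0.1460, 22/137=0.1606
Σ p₁ᵢp₂ᵢ = 0.001369 + 0.027923 + 0.001916 + 0.004380 + 0.026280 + 0.038325 + 0.042158 = 0.142351
Σp_1ᵢ² = 0.0125² + 0.2250² + 0.0125² + 0.0250² + 0.2000² + 0.2625² + 0.2625² = 0.000156 + 0.050625 + 0.000156 + 0.000625 + 0.040000 + 0.068906 + 0.068906 = 0.229374
Σp_2ᵢ² = 0.1095² + 0.1241² + 0.1533² + 0.1752² + 0.1314² + 0.1460² + 0.1606² = 0.011990 + 0.015401 + 0.023501 + 0.030695 + 0.017266 + 0.021316 + 0.025792 = 0.145961
O = 0.142351 / √(0.229374 × 0.145961) = 0.142351 / 0.1829745 = 0.7780
O = 0.7780 > 0.7 → Yes.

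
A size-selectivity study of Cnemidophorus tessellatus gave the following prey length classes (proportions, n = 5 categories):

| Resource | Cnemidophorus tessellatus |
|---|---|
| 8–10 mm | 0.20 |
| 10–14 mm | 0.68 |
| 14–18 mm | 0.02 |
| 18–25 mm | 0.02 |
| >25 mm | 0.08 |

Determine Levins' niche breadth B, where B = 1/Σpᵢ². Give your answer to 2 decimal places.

1.96

Σpᵢ² = 0.20² + 0.68² + 0.02² + 0.02² + 0.08² = 0.0400 + 0.4624 + 0.0004 + 0.0004 + 0.0064 = 0.5096
B = 1 / 0.5096 = 1.9623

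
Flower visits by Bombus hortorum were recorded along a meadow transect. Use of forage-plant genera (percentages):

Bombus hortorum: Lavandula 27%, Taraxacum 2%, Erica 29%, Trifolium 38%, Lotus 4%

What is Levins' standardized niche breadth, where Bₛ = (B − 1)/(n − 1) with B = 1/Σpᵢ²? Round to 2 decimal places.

Convert percentages to proportions (divide by 100).
Σpᵢ² = 0.27² + 0.02² + 0.29² + 0.38² + 0.04² = 0.0729 + 0.0004 + 0.0841 + 0.1444 + 0.0016 = 0.3034
B = 1 / 0.3034 = 3.2960
Bₛ = (B − 1)/(n − 1) = (3.2960 − 1)/(5 − 1) = 2.2960/4 = 0.5740

0.57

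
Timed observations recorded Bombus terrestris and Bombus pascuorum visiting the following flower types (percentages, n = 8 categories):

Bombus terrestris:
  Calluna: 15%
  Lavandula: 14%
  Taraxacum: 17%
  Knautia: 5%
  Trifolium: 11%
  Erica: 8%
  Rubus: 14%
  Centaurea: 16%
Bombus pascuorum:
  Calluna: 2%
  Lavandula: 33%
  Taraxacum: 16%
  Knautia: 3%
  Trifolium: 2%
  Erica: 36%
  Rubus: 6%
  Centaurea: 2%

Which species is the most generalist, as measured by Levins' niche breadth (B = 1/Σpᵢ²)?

Bombus terrestris

Convert percentages to proportions (divide by 100).
Σp_terrᵢ² = 0.15² + 0.14² + 0.17² + 0.05² + 0.11² + 0.08² + 0.14² + 0.16² = 0.0225 + 0.0196 + 0.0289 + 0.0025 + 0.0121 + 0.0064 + 0.0196 + 0.0256 = 0.1372
B_terr = 1 / 0.1372 = 7.2886
Σp_pascᵢ² = 0.02² + 0.33² + 0.16² + 0.03² + 0.02² + 0.36² + 0.06² + 0.02² = 0.0004 + 0.1089 + 0.0256 + 0.0009 + 0.0004 + 0.1296 + 0.0036 + 0.0004 = 0.2698
B_pasc = 1 / 0.2698 = 3.7064
Highest B → broadest niche (most generalist): Bombus terrestris (B = 7.29).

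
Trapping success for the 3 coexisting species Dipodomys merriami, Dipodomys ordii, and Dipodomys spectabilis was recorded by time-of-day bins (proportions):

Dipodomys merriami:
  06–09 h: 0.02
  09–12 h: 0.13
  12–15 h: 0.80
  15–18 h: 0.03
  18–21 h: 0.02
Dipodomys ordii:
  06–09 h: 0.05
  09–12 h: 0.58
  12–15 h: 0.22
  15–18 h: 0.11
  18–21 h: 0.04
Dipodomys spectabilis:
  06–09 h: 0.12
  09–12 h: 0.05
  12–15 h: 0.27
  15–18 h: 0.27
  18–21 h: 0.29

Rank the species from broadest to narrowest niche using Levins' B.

Σp_merrᵢ² = 0.02² + 0.13² + 0.80² + 0.03² + 0.02² = 0.0004 + 0.0169 + 0.6400 + 0.0009 + 0.0004 = 0.6586
B_merr = 1 / 0.6586 = 1.5184
Σp_ordiᵢ² = 0.05² + 0.58² + 0.22² + 0.11² + 0.04² = 0.0025 + 0.3364 + 0.0484 + 0.0121 + 0.0016 = 0.4010
B_ordi = 1 / 0.4010 = 2.4938
Σp_specᵢ² = 0.12² + 0.05² + 0.27² + 0.27² + 0.29² = 0.0144 + 0.0025 + 0.0729 + 0.0729 + 0.0841 = 0.2468
B_spec = 1 / 0.2468 = 4.0519
Ranking by B (broadest → narrowest): Dipodomys spectabilis (4.05) > Dipodomys ordii (2.49) > Dipodomys merriami (1.52)

Dipodomys spectabilis > Dipodomys ordii > Dipodomys merriami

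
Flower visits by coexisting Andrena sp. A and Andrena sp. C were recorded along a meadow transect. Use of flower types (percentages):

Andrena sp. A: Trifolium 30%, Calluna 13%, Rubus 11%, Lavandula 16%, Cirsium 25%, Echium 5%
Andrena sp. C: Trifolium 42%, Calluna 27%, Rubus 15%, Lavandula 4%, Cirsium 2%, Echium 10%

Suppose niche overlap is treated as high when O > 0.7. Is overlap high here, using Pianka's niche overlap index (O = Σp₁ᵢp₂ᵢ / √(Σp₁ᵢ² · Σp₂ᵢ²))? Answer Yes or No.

Convert percentages to proportions (divide by 100).
Σ p₁ᵢp₂ᵢ = 0.1260 + 0.0351 + 0.0165 + 0.0064 + 0.0050 + 0.0050 = 0.1940
Σp_1ᵢ² = 0.30² + 0.13² + 0.11² + 0.16² + 0.25² + 0.05² = 0.0900 + 0.0169 + 0.0121 + 0.0256 + 0.0625 + 0.0025 = 0.2096
Σp_2ᵢ² = 0.42² + 0.27² + 0.15² + 0.04² + 0.02² + 0.10² = 0.1764 + 0.0729 + 0.0225 + 0.0016 + 0.0004 + 0.0100 = 0.2838
O = 0.1940 / √(0.2096 × 0.2838) = 0.1940 / 0.24389 = 0.7954
O = 0.7954 > 0.7 → Yes.

Yes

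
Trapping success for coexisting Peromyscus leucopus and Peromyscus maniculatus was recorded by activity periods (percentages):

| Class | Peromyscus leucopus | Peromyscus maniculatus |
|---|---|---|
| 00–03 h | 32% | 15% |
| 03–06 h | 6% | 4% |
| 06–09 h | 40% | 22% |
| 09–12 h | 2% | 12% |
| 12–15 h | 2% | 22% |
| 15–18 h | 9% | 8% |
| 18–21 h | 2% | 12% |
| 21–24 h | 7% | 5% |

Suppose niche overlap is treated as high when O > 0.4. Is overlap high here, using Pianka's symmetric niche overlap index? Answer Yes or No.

Yes

Convert percentages to proportions (divide by 100).
Σ p₁ᵢp₂ᵢ = 0.0480 + 0.0024 + 0.0880 + 0.0024 + 0.0044 + 0.0072 + 0.0024 + 0.0035 = 0.1583
Σp_1ᵢ² = 0.32² + 0.06² + 0.40² + 0.02² + 0.02² + 0.09² + 0.02² + 0.07² = 0.1024 + 0.0036 + 0.1600 + 0.0004 + 0.0004 + 0.0081 + 0.0004 + 0.0049 = 0.2802
Σp_2ᵢ² = 0.15² + 0.04² + 0.22² + 0.12² + 0.22² + 0.08² + 0.12² + 0.05² = 0.0225 + 0.0016 + 0.0484 + 0.0144 + 0.0484 + 0.0064 + 0.0144 + 0.0025 = 0.1586
O = 0.1583 / √(0.2802 × 0.1586) = 0.1583 / 0.21081 = 0.7509
O = 0.7509 > 0.4 → Yes.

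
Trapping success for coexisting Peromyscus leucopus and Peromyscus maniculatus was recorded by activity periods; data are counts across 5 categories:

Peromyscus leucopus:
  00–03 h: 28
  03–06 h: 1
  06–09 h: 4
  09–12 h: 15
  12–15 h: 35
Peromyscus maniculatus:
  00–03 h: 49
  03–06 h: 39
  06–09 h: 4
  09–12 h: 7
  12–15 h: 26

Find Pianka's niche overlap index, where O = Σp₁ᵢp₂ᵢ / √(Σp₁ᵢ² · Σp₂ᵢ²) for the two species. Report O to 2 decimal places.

Proportions for Peromyscus leucopus (n=83): 28/83=0.3373, 1/83=0.0120, 4/83=0.0482, 15/83=0.1807, 35/83=0.4217
Proportions for Peromyscus maniculatus (n=125): 49/125=0.3920, 39/125=0.3120, 4/125=0.0320, 7/125=0.0560, 26/125=0.2080
Σ p₁ᵢp₂ᵢ = 0.132222 + 0.003744 + 0.001542 + 0.010119 + 0.087714 = 0.235341
Σp_1ᵢ² = 0.3373² + 0.0120² + 0.0482² + 0.1807² + 0.4217² = 0.113771 + 0.000144 + 0.002323 + 0.032652 + 0.177831 = 0.326721
Σp_2ᵢ² = 0.3920² + 0.3120² + 0.0320² + 0.0560² + 0.2080² = 0.153664 + 0.097344 + 0.001024 + 0.003136 + 0.043264 = 0.298432
O = 0.235341 / √(0.326721 × 0.298432) = 0.235341 / 0.3122563 = 0.7537

0.75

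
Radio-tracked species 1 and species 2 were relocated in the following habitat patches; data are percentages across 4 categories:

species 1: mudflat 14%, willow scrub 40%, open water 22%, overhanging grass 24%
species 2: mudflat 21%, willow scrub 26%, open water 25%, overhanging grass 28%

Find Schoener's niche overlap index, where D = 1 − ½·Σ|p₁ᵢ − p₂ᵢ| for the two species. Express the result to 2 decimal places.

Convert percentages to proportions (divide by 100).
Σ|p₁ᵢ − p₂ᵢ| = 0.07 + 0.14 + 0.03 + 0.04 = 0.28
D = 1 − ½ × 0.28 = 1 − 0.140 = 0.8600

0.86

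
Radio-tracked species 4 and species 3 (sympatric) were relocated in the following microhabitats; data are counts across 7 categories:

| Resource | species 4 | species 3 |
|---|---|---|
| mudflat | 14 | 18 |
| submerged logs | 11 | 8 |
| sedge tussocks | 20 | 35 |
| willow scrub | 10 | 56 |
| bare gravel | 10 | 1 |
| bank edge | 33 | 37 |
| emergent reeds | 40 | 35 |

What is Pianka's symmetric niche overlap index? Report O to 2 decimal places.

0.82

Proportions for species 4 (n=138): 14/138=0.1014, 11/138=0.0797, 20/138=0.1449, 10/138=0.0725, 10/138=0.0725, 33/138=0.2391, 40/138=0.2899
Proportions for species 3 (n=190): 18/190=0.0947, 8/190=0.0421, 35/190=0.1842, 56/190=0.2947, 1/190=0.0053, 37/190=0.1947, 35/190=0.1842
Σ p₁ᵢp₂ᵢ = 0.009603 + 0.003355 + 0.026691 + 0.021366 + 0.000384 + 0.046553 + 0.053400 = 0.161352
Σp_1ᵢ² = 0.1014² + 0.0797² + 0.1449² + 0.0725² + 0.0725² + 0.2391² + 0.2899² = 0.010282 + 0.006352 + 0.020996 + 0.005256 + 0.005256 + 0.057169 + 0.084042 = 0.189353
Σp_2ᵢ² = 0.0947² + 0.0421² + 0.1842² + 0.2947² + 0.0053² + 0.1947² + 0.1842² = 0.008968 + 0.001772 + 0.033930 + 0.086848 + 0.000028 + 0.037908 + 0.033930 = 0.203384
O = 0.161352 / √(0.189353 × 0.203384) = 0.161352 / 0.1962431 = 0.8222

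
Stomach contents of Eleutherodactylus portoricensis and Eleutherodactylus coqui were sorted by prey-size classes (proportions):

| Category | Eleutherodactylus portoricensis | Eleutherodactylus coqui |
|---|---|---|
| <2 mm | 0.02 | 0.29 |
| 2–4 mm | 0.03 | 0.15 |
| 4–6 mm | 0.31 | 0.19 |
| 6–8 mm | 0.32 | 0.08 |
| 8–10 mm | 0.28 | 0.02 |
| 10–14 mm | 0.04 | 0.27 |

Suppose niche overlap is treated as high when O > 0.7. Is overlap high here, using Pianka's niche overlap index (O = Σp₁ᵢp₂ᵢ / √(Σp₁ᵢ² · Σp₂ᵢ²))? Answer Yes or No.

Σ p₁ᵢp₂ᵢ = 0.0058 + 0.0045 + 0.0589 + 0.0256 + 0.0056 + 0.0108 = 0.1112
Σp_1ᵢ² = 0.02² + 0.03² + 0.31² + 0.32² + 0.28² + 0.04² = 0.0004 + 0.0009 + 0.0961 + 0.1024 + 0.0784 + 0.0016 = 0.2798
Σp_2ᵢ² = 0.29² + 0.15² + 0.19² + 0.08² + 0.02² + 0.27² = 0.0841 + 0.0225 + 0.0361 + 0.0064 + 0.0004 + 0.0729 = 0.2224
O = 0.1112 / √(0.2798 × 0.2224) = 0.1112 / 0.24945 = 0.4458
O = 0.4458 < 0.7 → No.

No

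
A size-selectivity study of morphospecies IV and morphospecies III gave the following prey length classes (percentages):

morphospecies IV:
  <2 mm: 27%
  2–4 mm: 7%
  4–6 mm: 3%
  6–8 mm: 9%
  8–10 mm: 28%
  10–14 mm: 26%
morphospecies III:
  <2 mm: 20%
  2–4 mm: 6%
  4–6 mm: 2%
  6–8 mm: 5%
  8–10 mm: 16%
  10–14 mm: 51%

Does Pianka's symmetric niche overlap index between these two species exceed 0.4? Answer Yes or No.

Yes

Convert percentages to proportions (divide by 100).
Σ p₁ᵢp₂ᵢ = 0.0540 + 0.0042 + 0.0006 + 0.0045 + 0.0448 + 0.1326 = 0.2407
Σp_1ᵢ² = 0.27² + 0.07² + 0.03² + 0.09² + 0.28² + 0.26² = 0.0729 + 0.0049 + 0.0009 + 0.0081 + 0.0784 + 0.0676 = 0.2328
Σp_2ᵢ² = 0.20² + 0.06² + 0.02² + 0.05² + 0.16² + 0.51² = 0.0400 + 0.0036 + 0.0004 + 0.0025 + 0.0256 + 0.2601 = 0.3322
O = 0.2407 / √(0.2328 × 0.3322) = 0.2407 / 0.27809 = 0.8655
O = 0.8655 > 0.4 → Yes.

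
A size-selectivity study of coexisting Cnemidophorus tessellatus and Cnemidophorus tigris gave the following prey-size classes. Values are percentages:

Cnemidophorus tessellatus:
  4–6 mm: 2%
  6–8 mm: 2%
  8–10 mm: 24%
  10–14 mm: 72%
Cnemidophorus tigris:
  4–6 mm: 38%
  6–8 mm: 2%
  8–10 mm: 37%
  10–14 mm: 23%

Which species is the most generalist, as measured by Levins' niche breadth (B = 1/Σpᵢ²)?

Cnemidophorus tigris

Convert percentages to proportions (divide by 100).
Σp_tessᵢ² = 0.02² + 0.02² + 0.24² + 0.72² = 0.0004 + 0.0004 + 0.0576 + 0.5184 = 0.5768
B_tess = 1 / 0.5768 = 1.7337
Σp_tigrᵢ² = 0.38² + 0.02² + 0.37² + 0.23² = 0.1444 + 0.0004 + 0.1369 + 0.0529 = 0.3346
B_tigr = 1 / 0.3346 = 2.9886
Highest B → broadest niche (most generalist): Cnemidophorus tigris (B = 2.99).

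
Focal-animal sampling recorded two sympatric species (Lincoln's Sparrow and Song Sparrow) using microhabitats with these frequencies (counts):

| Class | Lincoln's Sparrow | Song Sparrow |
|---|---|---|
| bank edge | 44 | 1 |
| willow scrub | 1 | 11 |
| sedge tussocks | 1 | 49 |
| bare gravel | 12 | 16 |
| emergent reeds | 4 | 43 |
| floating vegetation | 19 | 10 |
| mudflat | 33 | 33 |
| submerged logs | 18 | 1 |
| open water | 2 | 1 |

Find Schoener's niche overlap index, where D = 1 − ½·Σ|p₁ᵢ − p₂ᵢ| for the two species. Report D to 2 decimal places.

Proportions for Lincoln's Sparrow (n=134): 44/134=0.3284, 1/134=0.0075, 1/134=0.0075, 12/134=0.0896, 4/134=0.0299, 19/134=0.1418, 33/134=0.2463, 18/134=0.1343, 2/134=0.0149
Proportions for Song Sparrow (n=165): 1/165=0.0061, 11/165=0.0667, 49/165=0.2970, 16/165=0.0970, 43/165=0.2606, 10/165=0.0606, 33/165=0.2000, 1/165=0.0061, 1/165=0.0061
Σ|p₁ᵢ − p₂ᵢ| = 0.3223 + 0.0592 + 0.2895 + 0.0074 + 0.2307 + 0.0812 + 0.0463 + 0.1282 + 0.0088 = 1.1736
D = 1 − ½ × 1.1736 = 1 − 0.58680 = 0.41320

0.41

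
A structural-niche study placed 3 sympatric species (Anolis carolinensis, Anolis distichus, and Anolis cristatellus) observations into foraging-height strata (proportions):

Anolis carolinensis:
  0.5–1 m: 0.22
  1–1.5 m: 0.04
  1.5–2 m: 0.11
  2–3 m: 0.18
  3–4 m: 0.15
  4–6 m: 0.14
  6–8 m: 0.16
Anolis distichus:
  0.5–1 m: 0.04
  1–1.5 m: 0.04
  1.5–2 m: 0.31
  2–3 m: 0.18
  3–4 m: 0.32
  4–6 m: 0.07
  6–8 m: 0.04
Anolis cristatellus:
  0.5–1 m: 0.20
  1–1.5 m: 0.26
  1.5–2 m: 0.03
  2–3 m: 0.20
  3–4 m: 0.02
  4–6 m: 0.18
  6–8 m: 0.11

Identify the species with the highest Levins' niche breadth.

Σp_caroᵢ² = 0.22² + 0.04² + 0.11² + 0.18² + 0.15² + 0.14² + 0.16² = 0.0484 + 0.0016 + 0.0121 + 0.0324 + 0.0225 + 0.0196 + 0.0256 = 0.1622
B_caro = 1 / 0.1622 = 6.1652
Σp_distᵢ² = 0.04² + 0.04² + 0.31² + 0.18² + 0.32² + 0.07² + 0.04² = 0.0016 + 0.0016 + 0.0961 + 0.0324 + 0.1024 + 0.0049 + 0.0016 = 0.2406
B_dist = 1 / 0.2406 = 4.1563
Σp_crisᵢ² = 0.20² + 0.26² + 0.03² + 0.20² + 0.02² + 0.18² + 0.11² = 0.0400 + 0.0676 + 0.0009 + 0.0400 + 0.0004 + 0.0324 + 0.0121 = 0.1934
B_cris = 1 / 0.1934 = 5.1706
Highest B → broadest niche (most generalist): Anolis carolinensis (B = 6.17).

Anolis carolinensis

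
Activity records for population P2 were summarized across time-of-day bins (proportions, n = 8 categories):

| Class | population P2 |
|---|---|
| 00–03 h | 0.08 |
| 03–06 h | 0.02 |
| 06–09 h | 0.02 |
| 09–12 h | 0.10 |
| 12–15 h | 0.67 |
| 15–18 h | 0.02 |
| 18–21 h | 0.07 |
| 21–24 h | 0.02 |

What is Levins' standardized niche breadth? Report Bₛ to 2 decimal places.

0.16

Σpᵢ² = 0.08² + 0.02² + 0.02² + 0.10² + 0.67² + 0.02² + 0.07² + 0.02² = 0.0064 + 0.0004 + 0.0004 + 0.0100 + 0.4489 + 0.0004 + 0.0049 + 0.0004 = 0.4718
B = 1 / 0.4718 = 2.1195
Bₛ = (B − 1)/(n − 1) = (2.1195 − 1)/(8 − 1) = 1.1195/7 = 0.1599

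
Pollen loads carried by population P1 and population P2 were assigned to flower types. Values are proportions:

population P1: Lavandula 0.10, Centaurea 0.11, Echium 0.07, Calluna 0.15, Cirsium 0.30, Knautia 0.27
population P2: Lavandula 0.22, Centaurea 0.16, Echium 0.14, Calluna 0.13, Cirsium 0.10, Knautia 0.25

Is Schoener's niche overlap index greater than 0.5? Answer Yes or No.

Yes

Σ|p₁ᵢ − p₂ᵢ| = 0.12 + 0.05 + 0.07 + 0.02 + 0.20 + 0.02 = 0.48
D = 1 − ½ × 0.48 = 1 − 0.240 = 0.7600
D = 0.7600 > 0.5 → Yes.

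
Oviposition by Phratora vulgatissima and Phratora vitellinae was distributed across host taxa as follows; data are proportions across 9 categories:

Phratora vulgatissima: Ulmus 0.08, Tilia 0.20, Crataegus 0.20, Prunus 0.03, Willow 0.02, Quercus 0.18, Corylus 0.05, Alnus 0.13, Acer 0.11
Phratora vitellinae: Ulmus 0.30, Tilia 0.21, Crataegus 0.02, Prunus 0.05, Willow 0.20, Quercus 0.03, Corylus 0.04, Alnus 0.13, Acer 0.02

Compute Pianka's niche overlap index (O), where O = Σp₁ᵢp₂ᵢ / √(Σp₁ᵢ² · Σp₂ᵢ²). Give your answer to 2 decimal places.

0.59

Σ p₁ᵢp₂ᵢ = 0.0240 + 0.0420 + 0.0040 + 0.0015 + 0.0040 + 0.0054 + 0.0020 + 0.0169 + 0.0022 = 0.1020
Σp_1ᵢ² = 0.08² + 0.20² + 0.20² + 0.03² + 0.02² + 0.18² + 0.05² + 0.13² + 0.11² = 0.0064 + 0.0400 + 0.0400 + 0.0009 + 0.0004 + 0.0324 + 0.0025 + 0.0169 + 0.0121 = 0.1516
Σp_2ᵢ² = 0.30² + 0.21² + 0.02² + 0.05² + 0.20² + 0.03² + 0.04² + 0.13² + 0.02² = 0.0900 + 0.0441 + 0.0004 + 0.0025 + 0.0400 + 0.0009 + 0.0016 + 0.0169 + 0.0004 = 0.1968
O = 0.1020 / √(0.1516 × 0.1968) = 0.1020 / 0.17273 = 0.5905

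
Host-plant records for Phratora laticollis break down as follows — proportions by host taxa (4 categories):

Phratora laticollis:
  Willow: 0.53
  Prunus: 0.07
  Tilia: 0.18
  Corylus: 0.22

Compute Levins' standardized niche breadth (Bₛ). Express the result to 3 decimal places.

0.576

Σpᵢ² = 0.53² + 0.07² + 0.18² + 0.22² = 0.2809 + 0.0049 + 0.0324 + 0.0484 = 0.3666
B = 1 / 0.3666 = 2.72777
Bₛ = (B − 1)/(n − 1) = (2.72777 − 1)/(4 − 1) = 1.72777/3 = 0.57592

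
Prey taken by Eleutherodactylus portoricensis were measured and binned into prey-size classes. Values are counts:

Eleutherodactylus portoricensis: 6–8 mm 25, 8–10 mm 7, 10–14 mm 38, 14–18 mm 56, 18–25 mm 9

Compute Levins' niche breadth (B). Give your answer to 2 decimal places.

Proportions for Eleutherodactylus portoricensis (n=135): 25/135=0.1852, 7/135=0.0519, 38/135=0.2815, 56/135=0.4148, 9/135=0.0667
Σpᵢ² = 0.1852² + 0.0519² + 0.2815² + 0.4148² + 0.0667² = 0.034299 + 0.002694 + 0.079242 + 0.172059 + 0.004449 = 0.292743
B = 1 / 0.292743 = 3.4160

3.42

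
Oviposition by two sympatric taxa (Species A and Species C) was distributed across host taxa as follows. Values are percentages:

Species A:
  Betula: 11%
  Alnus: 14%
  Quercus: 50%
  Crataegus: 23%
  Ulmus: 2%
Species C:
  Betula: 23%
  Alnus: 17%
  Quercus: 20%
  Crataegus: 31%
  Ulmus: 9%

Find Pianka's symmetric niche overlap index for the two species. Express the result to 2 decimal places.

Convert percentages to proportions (divide by 100).
Σ p₁ᵢp₂ᵢ = 0.0253 + 0.0238 + 0.1000 + 0.0713 + 0.0018 = 0.2222
Σp_1ᵢ² = 0.11² + 0.14² + 0.50² + 0.23² + 0.02² = 0.0121 + 0.0196 + 0.2500 + 0.0529 + 0.0004 = 0.3350
Σp_2ᵢ² = 0.23² + 0.17² + 0.20² + 0.31² + 0.09² = 0.0529 + 0.0289 + 0.0400 + 0.0961 + 0.0081 = 0.2260
O = 0.2222 / √(0.3350 × 0.2260) = 0.2222 / 0.27515 = 0.8076

0.81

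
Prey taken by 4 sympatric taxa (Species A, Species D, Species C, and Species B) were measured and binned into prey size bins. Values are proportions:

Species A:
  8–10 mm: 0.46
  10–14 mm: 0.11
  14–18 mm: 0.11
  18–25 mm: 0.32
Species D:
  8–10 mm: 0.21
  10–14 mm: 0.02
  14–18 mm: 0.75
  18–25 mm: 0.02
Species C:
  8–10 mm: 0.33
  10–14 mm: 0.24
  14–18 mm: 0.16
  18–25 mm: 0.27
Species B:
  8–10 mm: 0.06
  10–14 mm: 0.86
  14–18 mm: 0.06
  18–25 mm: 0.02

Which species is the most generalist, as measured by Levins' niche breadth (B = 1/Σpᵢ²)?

Species C

Σp_Aᵢ² = 0.46² + 0.11² + 0.11² + 0.32² = 0.2116 + 0.0121 + 0.0121 + 0.1024 = 0.3382
B_A = 1 / 0.3382 = 2.9568
Σp_Dᵢ² = 0.21² + 0.02² + 0.75² + 0.02² = 0.0441 + 0.0004 + 0.5625 + 0.0004 = 0.6074
B_D = 1 / 0.6074 = 1.6464
Σp_Cᵢ² = 0.33² + 0.24² + 0.16² + 0.27² = 0.1089 + 0.0576 + 0.0256 + 0.0729 = 0.2650
B_C = 1 / 0.2650 = 3.7736
Σp_Bᵢ² = 0.06² + 0.86² + 0.06² + 0.02² = 0.0036 + 0.7396 + 0.0036 + 0.0004 = 0.7472
B_B = 1 / 0.7472 = 1.3383
Highest B → broadest niche (most generalist): Species C (B = 3.77).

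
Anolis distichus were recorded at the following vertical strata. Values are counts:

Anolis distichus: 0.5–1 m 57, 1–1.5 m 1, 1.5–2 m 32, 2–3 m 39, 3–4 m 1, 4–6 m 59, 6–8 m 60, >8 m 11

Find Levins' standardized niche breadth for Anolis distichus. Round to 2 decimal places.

Proportions for Anolis distichus (n=260): 57/260=0.2192, 1/260=0.0038, 32/260=0.1231, 39/260=0.1500, 1/260=0.0038, 59/260=0.2269, 60/260=0.2308, 11/260=0.0423
Σpᵢ² = 0.2192² + 0.0038² + 0.1231² + 0.1500² + 0.0038² + 0.2269² + 0.2308² + 0.0423² = 0.048049 + 0.000014 + 0.015154 + 0.022500 + 0.000014 + 0.051484 + 0.053269 + 0.001789 = 0.192273
B = 1 / 0.192273 = 5.2009
Bₛ = (B − 1)/(n − 1) = (5.2009 − 1)/(8 − 1) = 4.2009/7 = 0.6001

0.60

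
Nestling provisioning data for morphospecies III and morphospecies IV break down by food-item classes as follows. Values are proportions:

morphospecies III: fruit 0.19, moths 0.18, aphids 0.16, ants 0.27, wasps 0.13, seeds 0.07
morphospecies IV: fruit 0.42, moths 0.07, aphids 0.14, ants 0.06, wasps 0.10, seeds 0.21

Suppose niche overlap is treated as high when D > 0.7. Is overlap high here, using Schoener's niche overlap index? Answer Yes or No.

No

Σ|p₁ᵢ − p₂ᵢ| = 0.23 + 0.11 + 0.02 + 0.21 + 0.03 + 0.14 = 0.74
D = 1 − ½ × 0.74 = 1 − 0.370 = 0.6300
D = 0.6300 < 0.7 → No.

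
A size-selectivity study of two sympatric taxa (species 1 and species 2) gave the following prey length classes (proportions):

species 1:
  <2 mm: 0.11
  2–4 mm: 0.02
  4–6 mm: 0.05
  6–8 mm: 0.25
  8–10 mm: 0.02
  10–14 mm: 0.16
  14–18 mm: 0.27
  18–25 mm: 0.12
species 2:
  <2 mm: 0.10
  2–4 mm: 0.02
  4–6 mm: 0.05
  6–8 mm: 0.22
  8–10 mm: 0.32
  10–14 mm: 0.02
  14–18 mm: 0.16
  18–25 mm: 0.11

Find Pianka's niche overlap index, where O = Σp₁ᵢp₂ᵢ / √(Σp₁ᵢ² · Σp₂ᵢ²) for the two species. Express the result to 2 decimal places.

0.69

Σ p₁ᵢp₂ᵢ = 0.0110 + 0.0004 + 0.0025 + 0.0550 + 0.0064 + 0.0032 + 0.0432 + 0.0132 = 0.1349
Σp_1ᵢ² = 0.11² + 0.02² + 0.05² + 0.25² + 0.02² + 0.16² + 0.27² + 0.12² = 0.0121 + 0.0004 + 0.0025 + 0.0625 + 0.0004 + 0.0256 + 0.0729 + 0.0144 = 0.1908
Σp_2ᵢ² = 0.10² + 0.02² + 0.05² + 0.22² + 0.32² + 0.02² + 0.16² + 0.11² = 0.0100 + 0.0004 + 0.0025 + 0.0484 + 0.1024 + 0.0004 + 0.0256 + 0.0121 = 0.2018
O = 0.1349 / √(0.1908 × 0.2018) = 0.1349 / 0.19622 = 0.6875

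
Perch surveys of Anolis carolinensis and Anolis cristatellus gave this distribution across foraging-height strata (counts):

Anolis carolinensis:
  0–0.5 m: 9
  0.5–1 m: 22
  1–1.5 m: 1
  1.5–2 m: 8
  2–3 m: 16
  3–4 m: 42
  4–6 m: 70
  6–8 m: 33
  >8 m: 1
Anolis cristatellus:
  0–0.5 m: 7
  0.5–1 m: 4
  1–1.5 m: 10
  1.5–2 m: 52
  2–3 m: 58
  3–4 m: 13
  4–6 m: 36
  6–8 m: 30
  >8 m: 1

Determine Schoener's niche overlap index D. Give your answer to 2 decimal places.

Proportions for Anolis carolinensis (n=202): 9/202=0.0446, 22/202=0.1089, 1/202=0.0050, 8/202=0.0396, 16/202=0.0792, 42/202=0.2079, 70/202=0.3465, 33/202=0.1634, 1/202=0.0050
Proportions for Anolis cristatellus (n=211): 7/211=0.0332, 4/211=0.0190, 10/211=0.0474, 52/211=0.2464, 58/211=0.2749, 13/211=0.0616, 36/211=0.1706, 30/211=0.1422, 1/211=0.0047
Σ|p₁ᵢ − p₂ᵢ| = 0.0114 + 0.0899 + 0.0424 + 0.2068 + 0.1957 + 0.1463 + 0.1759 + 0.0212 + 0.0003 = 0.8899
D = 1 − ½ × 0.8899 = 1 − 0.44495 = 0.55505

0.56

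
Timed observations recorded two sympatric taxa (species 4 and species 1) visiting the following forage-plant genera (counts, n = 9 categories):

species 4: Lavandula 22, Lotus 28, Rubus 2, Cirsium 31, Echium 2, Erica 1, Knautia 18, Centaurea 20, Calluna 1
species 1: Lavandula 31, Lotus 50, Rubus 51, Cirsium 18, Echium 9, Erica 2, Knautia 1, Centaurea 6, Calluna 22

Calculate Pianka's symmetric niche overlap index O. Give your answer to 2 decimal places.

0.64

Proportions for species 4 (n=125): 22/125=0.1760, 28/125=0.2240, 2/125=0.0160, 31/125=0.2480, 2/125=0.0160, 1/125=0.0080, 18/125=0.1440, 20/125=0.1600, 1/125=0.0080
Proportions for species 1 (n=190): 31/190=0.1632, 50/190=0.2632, 51/190=0.2684, 18/190=0.0947, 9/190=0.0474, 2/190=0.0105, 1/190=0.0053, 6/190=0.0316, 22/190=0.1158
Σ p₁ᵢp₂ᵢ = 0.028723 + 0.058957 + 0.004294 + 0.023486 + 0.000758 + 0.000084 + 0.000763 + 0.005056 + 0.000926 = 0.123047
Σp_1ᵢ² = 0.1760² + 0.2240² + 0.0160² + 0.2480² + 0.0160² + 0.0080² + 0.1440² + 0.1600² + 0.0080² = 0.030976 + 0.050176 + 0.000256 + 0.061504 + 0.000256 + 0.000064 + 0.020736 + 0.025600 + 0.000064 = 0.189632
Σp_2ᵢ² = 0.1632² + 0.2632² + 0.2684² + 0.0947² + 0.0474² + 0.0105² + 0.0053² + 0.0316² + 0.1158² = 0.026634 + 0.069274 + 0.072039 + 0.008968 + 0.002247 + 0.000110 + 0.000028 + 0.000999 + 0.013410 = 0.193709
O = 0.123047 / √(0.189632 × 0.193709) = 0.123047 / 0.1916597 = 0.6420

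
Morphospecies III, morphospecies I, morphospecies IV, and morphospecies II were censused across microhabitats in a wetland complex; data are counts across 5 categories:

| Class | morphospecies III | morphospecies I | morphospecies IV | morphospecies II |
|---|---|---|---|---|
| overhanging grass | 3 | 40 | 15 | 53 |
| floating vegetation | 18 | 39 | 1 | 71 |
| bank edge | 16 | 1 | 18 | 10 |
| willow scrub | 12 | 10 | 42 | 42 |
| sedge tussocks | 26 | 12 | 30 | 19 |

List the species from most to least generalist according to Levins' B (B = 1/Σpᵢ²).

morphospecies III > morphospecies II > morphospecies IV > morphospecies I

Proportions for morphospecies III (n=75): 3/75=0.0400, 18/75=0.2400, 16/75=0.2133, 12/75=0.1600, 26/75=0.3467
Proportions for morphospecies I (n=102): 40/102=0.3922, 39/102=0.3824, 1/102=0.0098, 10/102=0.0980, 12/102=0.1176
Proportions for morphospecies IV (n=106): 15/106=0.1415, 1/106=0.0094, 18/106=0.1698, 42/106=0.3962, 30/106=0.2830
Proportions for morphospecies II (n=195): 53/195=0.2718, 71/195=0.3641, 10/195=0.0513, 42/195=0.2154, 19/195=0.0974
Σp_IIIᵢ² = 0.0400² + 0.2400² + 0.2133² + 0.1600² + 0.3467² = 0.001600 + 0.057600 + 0.045497 + 0.025600 + 0.120201 = 0.250498
B_III = 1 / 0.250498 = 3.9920
Σp_Iᵢ² = 0.3922² + 0.3824² + 0.0098² + 0.0980² + 0.1176² = 0.153821 + 0.146230 + 0.000096 + 0.009604 + 0.013830 = 0.323581
B_I = 1 / 0.323581 = 3.0904
Σp_IVᵢ² = 0.1415² + 0.0094² + 0.1698² + 0.3962² + 0.2830² = 0.020022 + 0.000088 + 0.028832 + 0.156974 + 0.080089 = 0.286005
B_IV = 1 / 0.286005 = 3.4964
Σp_IIᵢ² = 0.2718² + 0.3641² + 0.0513² + 0.2154² + 0.0974² = 0.073875 + 0.132569 + 0.002632 + 0.046397 + 0.009487 = 0.264960
B_II = 1 / 0.264960 = 3.7742
Ranking by B (broadest → narrowest): morphospecies III (3.99) > morphospecies II (3.77) > morphospecies IV (3.50) > morphospecies I (3.09)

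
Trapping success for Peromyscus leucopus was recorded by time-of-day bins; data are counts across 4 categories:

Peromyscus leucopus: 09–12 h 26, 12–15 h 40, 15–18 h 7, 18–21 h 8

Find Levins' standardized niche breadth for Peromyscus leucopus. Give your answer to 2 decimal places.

Proportions for Peromyscus leucopus (n=81): 26/81=0.3210, 40/81=0.4938, 7/81=0.0864, 8/81=0.0988
Σpᵢ² = 0.3210² + 0.4938² + 0.0864² + 0.0988² = 0.103041 + 0.243838 + 0.007465 + 0.009761 = 0.364105
B = 1 / 0.364105 = 2.7465
Bₛ = (B − 1)/(n − 1) = (2.7465 − 1)/(4 − 1) = 1.7465/3 = 0.5822

0.58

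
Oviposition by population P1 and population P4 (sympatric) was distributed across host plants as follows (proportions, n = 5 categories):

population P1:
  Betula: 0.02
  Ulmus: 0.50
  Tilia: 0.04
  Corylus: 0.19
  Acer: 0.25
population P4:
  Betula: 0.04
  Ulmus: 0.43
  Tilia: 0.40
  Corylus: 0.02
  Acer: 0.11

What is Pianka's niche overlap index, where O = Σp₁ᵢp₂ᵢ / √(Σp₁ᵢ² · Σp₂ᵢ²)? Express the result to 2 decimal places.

0.74

Σ p₁ᵢp₂ᵢ = 0.0008 + 0.2150 + 0.0160 + 0.0038 + 0.0275 = 0.2631
Σp_1ᵢ² = 0.02² + 0.50² + 0.04² + 0.19² + 0.25² = 0.0004 + 0.2500 + 0.0016 + 0.0361 + 0.0625 = 0.3506
Σp_2ᵢ² = 0.04² + 0.43² + 0.40² + 0.02² + 0.11² = 0.0016 + 0.1849 + 0.1600 + 0.0004 + 0.0121 = 0.3590
O = 0.2631 / √(0.3506 × 0.3590) = 0.2631 / 0.35478 = 0.7416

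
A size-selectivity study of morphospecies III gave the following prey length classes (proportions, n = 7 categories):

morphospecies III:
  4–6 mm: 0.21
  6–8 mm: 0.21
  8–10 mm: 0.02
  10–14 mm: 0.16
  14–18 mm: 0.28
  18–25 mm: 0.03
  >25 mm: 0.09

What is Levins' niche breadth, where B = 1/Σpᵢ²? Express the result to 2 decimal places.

Σpᵢ² = 0.21² + 0.21² + 0.02² + 0.16² + 0.28² + 0.03² + 0.09² = 0.0441 + 0.0441 + 0.0004 + 0.0256 + 0.0784 + 0.0009 + 0.0081 = 0.2016
B = 1 / 0.2016 = 4.9603

4.96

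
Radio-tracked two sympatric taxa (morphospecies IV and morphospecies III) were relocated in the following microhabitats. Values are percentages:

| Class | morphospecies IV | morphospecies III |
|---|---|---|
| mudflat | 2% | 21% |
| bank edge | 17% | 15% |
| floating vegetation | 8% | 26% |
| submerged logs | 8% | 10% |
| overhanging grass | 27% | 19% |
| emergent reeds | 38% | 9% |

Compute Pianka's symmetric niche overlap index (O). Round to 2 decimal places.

Convert percentages to proportions (divide by 100).
Σ p₁ᵢp₂ᵢ = 0.0042 + 0.0255 + 0.0208 + 0.0080 + 0.0513 + 0.0342 = 0.1440
Σp_1ᵢ² = 0.02² + 0.17² + 0.08² + 0.08² + 0.27² + 0.38² = 0.0004 + 0.0289 + 0.0064 + 0.0064 + 0.0729 + 0.1444 = 0.2594
Σp_2ᵢ² = 0.21² + 0.15² + 0.26² + 0.10² + 0.19² + 0.09² = 0.0441 + 0.0225 + 0.0676 + 0.0100 + 0.0361 + 0.0081 = 0.1884
O = 0.1440 / √(0.2594 × 0.1884) = 0.1440 / 0.22107 = 0.6514

0.65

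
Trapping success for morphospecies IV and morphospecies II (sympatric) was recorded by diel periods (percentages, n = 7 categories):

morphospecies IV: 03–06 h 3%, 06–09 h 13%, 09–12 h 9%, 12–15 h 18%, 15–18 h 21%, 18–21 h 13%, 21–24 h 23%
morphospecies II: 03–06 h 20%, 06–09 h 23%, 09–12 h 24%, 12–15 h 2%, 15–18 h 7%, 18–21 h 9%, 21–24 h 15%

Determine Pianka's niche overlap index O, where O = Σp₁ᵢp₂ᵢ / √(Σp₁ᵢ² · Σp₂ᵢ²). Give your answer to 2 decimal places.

0.68

Convert percentages to proportions (divide by 100).
Σ p₁ᵢp₂ᵢ = 0.0060 + 0.0299 + 0.0216 + 0.0036 + 0.0147 + 0.0117 + 0.0345 = 0.1220
Σp_1ᵢ² = 0.03² + 0.13² + 0.09² + 0.18² + 0.21² + 0.13² + 0.23² = 0.0009 + 0.0169 + 0.0081 + 0.0324 + 0.0441 + 0.0169 + 0.0529 = 0.1722
Σp_2ᵢ² = 0.20² + 0.23² + 0.24² + 0.02² + 0.07² + 0.09² + 0.15² = 0.0400 + 0.0529 + 0.0576 + 0.0004 + 0.0049 + 0.0081 + 0.0225 = 0.1864
O = 0.1220 / √(0.1722 × 0.1864) = 0.1220 / 0.17916 = 0.6810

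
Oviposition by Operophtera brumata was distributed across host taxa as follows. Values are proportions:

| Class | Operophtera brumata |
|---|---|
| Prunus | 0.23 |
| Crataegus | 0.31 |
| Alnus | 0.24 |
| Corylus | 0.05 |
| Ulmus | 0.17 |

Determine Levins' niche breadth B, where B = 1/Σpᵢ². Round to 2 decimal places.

4.20

Σpᵢ² = 0.23² + 0.31² + 0.24² + 0.05² + 0.17² = 0.0529 + 0.0961 + 0.0576 + 0.0025 + 0.0289 = 0.2380
B = 1 / 0.2380 = 4.2017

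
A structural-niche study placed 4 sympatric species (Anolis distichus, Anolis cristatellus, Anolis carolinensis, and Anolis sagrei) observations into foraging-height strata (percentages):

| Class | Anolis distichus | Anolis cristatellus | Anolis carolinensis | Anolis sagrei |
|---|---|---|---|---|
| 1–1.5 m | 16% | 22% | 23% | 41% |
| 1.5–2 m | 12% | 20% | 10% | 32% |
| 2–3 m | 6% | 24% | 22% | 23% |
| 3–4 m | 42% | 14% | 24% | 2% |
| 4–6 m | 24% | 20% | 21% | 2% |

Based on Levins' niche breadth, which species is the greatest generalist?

Convert percentages to proportions (divide by 100).
Σp_distᵢ² = 0.16² + 0.12² + 0.06² + 0.42² + 0.24² = 0.0256 + 0.0144 + 0.0036 + 0.1764 + 0.0576 = 0.2776
B_dist = 1 / 0.2776 = 3.6023
Σp_crisᵢ² = 0.22² + 0.20² + 0.24² + 0.14² + 0.20² = 0.0484 + 0.0400 + 0.0576 + 0.0196 + 0.0400 = 0.2056
B_cris = 1 / 0.2056 = 4.8638
Σp_caroᵢ² = 0.23² + 0.10² + 0.22² + 0.24² + 0.21² = 0.0529 + 0.0100 + 0.0484 + 0.0576 + 0.0441 = 0.2130
B_caro = 1 / 0.2130 = 4.6948
Σp_sagrᵢ² = 0.41² + 0.32² + 0.23² + 0.02² + 0.02² = 0.1681 + 0.1024 + 0.0529 + 0.0004 + 0.0004 = 0.3242
B_sagr = 1 / 0.3242 = 3.0845
Highest B → broadest niche (most generalist): Anolis cristatellus (B = 4.86).

Anolis cristatellus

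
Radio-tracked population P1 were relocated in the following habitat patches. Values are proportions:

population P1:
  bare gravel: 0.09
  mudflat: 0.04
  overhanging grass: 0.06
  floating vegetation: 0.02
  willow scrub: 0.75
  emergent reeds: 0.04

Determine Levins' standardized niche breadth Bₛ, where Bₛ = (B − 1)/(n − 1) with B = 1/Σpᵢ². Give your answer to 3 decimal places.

0.146

Σpᵢ² = 0.09² + 0.04² + 0.06² + 0.02² + 0.75² + 0.04² = 0.0081 + 0.0016 + 0.0036 + 0.0004 + 0.5625 + 0.0016 = 0.5778
B = 1 / 0.5778 = 1.73070
Bₛ = (B − 1)/(n − 1) = (1.73070 − 1)/(6 − 1) = 0.73070/5 = 0.14614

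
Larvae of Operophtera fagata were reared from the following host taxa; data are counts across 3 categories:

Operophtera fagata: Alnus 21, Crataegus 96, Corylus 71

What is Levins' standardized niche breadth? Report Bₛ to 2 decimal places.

0.70

Proportions for Operophtera fagata (n=188): 21/188=0.1117, 96/188=0.5106, 71/188=0.3777
Σpᵢ² = 0.1117² + 0.5106² + 0.3777² = 0.012477 + 0.260712 + 0.142657 = 0.415846
B = 1 / 0.415846 = 2.4047
Bₛ = (B − 1)/(n − 1) = (2.4047 − 1)/(3 − 1) = 1.4047/2 = 0.7024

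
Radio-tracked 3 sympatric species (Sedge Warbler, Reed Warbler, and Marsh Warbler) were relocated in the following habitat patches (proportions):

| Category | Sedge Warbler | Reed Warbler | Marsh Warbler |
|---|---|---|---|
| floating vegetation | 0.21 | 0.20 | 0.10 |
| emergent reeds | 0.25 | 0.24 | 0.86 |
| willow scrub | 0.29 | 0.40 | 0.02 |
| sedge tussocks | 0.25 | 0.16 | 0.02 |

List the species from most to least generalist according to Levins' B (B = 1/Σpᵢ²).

Sedge Warbler > Reed Warbler > Marsh Warbler

Σp_Sedgᵢ² = 0.21² + 0.25² + 0.29² + 0.25² = 0.0441 + 0.0625 + 0.0841 + 0.0625 = 0.2532
B_Sedg = 1 / 0.2532 = 3.9494
Σp_Reedᵢ² = 0.20² + 0.24² + 0.40² + 0.16² = 0.0400 + 0.0576 + 0.1600 + 0.0256 = 0.2832
B_Reed = 1 / 0.2832 = 3.5311
Σp_Marsᵢ² = 0.10² + 0.86² + 0.02² + 0.02² = 0.0100 + 0.7396 + 0.0004 + 0.0004 = 0.7504
B_Mars = 1 / 0.7504 = 1.3326
Ranking by B (broadest → narrowest): Sedge Warbler (3.95) > Reed Warbler (3.53) > Marsh Warbler (1.33)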